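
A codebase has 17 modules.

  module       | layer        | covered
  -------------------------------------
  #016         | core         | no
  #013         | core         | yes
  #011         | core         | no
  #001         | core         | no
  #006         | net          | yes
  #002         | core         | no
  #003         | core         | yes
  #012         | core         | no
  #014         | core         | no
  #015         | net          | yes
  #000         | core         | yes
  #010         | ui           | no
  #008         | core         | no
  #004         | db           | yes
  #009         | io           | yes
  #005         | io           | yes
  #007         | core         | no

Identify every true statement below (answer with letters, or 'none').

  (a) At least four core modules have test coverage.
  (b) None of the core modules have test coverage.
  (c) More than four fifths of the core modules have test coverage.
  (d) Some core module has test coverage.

|A| = 11, |A ∩ B| = 3, |A ∖ B| = 8.
(a) |A ∩ B| ≥ 4: fails.
(b) A ∩ B = ∅ (|A ∩ B| = 0): fails.
(c) |A ∩ B| / |A| > 4/5: fails.
(d) A ∩ B ≠ ∅ (|A ∩ B| ≥ 1): holds.

(d)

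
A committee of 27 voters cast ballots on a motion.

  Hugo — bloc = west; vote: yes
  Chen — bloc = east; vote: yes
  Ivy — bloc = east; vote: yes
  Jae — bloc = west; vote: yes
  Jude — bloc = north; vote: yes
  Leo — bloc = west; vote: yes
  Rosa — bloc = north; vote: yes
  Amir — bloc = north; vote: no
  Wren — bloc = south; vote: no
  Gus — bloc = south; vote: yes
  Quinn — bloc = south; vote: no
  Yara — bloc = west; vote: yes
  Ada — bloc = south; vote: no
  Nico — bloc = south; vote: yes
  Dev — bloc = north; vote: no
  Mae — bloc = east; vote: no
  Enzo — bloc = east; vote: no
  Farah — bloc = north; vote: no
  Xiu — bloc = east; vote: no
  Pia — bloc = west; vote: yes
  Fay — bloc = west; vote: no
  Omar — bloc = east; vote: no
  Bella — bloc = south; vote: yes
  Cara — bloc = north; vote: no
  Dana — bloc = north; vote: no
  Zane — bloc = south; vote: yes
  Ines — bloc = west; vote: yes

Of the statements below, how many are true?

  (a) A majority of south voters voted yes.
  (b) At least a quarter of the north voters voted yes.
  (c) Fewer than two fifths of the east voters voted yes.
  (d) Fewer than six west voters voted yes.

3

(a) south: |A| = 7, |A ∩ B| = 4; needs |A ∩ B| > |A ∖ B| — true.
(b) north: |A| = 7, |A ∩ B| = 2; needs |A ∩ B| / |A| ≥ 1/4 — true.
(c) east: |A| = 6, |A ∩ B| = 2; needs |A ∩ B| / |A| < 2/5 — true.
(d) west: |A| = 7, |A ∩ B| = 6; needs |A ∩ B| < 6 — false.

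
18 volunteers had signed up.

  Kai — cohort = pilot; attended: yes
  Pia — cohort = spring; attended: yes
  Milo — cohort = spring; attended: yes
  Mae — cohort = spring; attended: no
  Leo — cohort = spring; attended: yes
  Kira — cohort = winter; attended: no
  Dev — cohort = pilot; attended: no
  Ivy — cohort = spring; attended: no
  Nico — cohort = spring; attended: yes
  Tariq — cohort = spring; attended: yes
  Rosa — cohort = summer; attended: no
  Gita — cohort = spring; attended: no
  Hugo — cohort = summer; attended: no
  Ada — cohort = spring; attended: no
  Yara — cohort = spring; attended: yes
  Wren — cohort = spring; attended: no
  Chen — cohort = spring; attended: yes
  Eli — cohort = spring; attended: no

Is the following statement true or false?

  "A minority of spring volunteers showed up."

False

Truth condition: |A ∩ B| < |A ∖ B|.
A (the restrictor) = {Pia, Milo, Mae, Leo, Ivy, Nico, Tariq, Gita, Ada, Yara, Wren, Chen, Eli}, |A| = 13.
A ∩ B = {Pia, Milo, Leo, Nico, Tariq, Yara, Chen}, so |A ∩ B| = 7.
A ∖ B = {Mae, Ivy, Gita, Ada, Wren, Eli}, so |A ∖ B| = 6.
7 > 6, so the statement is false.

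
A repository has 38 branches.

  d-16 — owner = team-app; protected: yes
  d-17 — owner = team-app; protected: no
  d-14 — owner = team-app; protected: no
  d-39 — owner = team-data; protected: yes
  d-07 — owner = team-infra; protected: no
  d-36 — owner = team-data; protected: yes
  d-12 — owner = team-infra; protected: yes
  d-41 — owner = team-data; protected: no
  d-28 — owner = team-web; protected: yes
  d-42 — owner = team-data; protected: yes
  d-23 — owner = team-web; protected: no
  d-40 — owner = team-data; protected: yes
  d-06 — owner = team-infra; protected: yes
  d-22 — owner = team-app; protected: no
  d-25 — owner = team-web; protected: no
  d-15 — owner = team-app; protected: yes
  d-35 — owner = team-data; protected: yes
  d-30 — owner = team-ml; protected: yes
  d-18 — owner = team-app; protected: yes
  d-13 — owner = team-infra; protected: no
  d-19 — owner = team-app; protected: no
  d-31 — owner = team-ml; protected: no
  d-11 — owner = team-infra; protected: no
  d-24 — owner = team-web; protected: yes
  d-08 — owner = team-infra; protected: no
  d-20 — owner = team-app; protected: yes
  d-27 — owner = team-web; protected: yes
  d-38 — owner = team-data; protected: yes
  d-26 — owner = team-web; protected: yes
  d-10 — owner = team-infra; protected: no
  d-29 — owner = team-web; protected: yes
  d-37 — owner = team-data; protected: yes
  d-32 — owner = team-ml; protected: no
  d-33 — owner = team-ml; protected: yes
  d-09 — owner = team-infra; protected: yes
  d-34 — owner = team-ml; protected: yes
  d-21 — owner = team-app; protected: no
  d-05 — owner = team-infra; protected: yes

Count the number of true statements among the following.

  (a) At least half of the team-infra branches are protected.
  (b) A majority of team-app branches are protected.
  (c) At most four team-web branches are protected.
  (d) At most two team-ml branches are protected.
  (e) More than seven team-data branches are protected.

(a) team-infra: |A| = 9, |A ∩ B| = 4; needs |A ∩ B| ≥ |A ∖ B| — false.
(b) team-app: |A| = 9, |A ∩ B| = 4; needs |A ∩ B| > |A ∖ B| — false.
(c) team-web: |A| = 7, |A ∩ B| = 5; needs |A ∩ B| ≤ 4 — false.
(d) team-ml: |A| = 5, |A ∩ B| = 3; needs |A ∩ B| ≤ 2 — false.
(e) team-data: |A| = 8, |A ∩ B| = 7; needs |A ∩ B| > 7 — false.

0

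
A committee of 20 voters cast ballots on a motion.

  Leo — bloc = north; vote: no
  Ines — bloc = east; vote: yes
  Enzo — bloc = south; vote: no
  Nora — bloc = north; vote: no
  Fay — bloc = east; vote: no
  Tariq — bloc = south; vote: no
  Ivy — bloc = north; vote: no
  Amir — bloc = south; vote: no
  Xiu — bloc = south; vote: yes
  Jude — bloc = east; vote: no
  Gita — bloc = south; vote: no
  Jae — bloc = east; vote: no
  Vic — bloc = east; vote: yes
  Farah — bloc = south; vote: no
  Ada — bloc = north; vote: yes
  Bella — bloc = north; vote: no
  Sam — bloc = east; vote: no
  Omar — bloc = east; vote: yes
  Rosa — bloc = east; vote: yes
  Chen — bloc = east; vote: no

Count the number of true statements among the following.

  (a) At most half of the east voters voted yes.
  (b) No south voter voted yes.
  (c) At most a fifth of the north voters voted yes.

2

(a) east: |A| = 9, |A ∩ B| = 4; needs |A ∩ B| ≤ |A ∖ B| — true.
(b) south: |A| = 6, |A ∩ B| = 1; needs A ∩ B = ∅ (|A ∩ B| = 0) — false.
(c) north: |A| = 5, |A ∩ B| = 1; needs |A ∩ B| / |A| ≤ 1/5 — true.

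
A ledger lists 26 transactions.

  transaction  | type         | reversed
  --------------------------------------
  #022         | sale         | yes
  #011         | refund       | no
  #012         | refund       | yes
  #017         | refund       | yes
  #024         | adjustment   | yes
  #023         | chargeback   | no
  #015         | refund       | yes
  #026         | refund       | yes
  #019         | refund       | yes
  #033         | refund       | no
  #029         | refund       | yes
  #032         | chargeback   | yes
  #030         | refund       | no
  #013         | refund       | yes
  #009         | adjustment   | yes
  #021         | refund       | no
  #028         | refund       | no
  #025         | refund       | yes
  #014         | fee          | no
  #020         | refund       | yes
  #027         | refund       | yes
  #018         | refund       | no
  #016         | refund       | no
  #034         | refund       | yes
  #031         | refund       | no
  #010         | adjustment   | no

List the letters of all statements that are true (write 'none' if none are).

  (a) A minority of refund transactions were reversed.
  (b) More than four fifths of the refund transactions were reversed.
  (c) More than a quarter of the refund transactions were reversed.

|A| = 19, |A ∩ B| = 11, |A ∖ B| = 8.
(a) |A ∩ B| < |A ∖ B|: fails.
(b) |A ∩ B| / |A| > 4/5: fails.
(c) |A ∩ B| / |A| > 1/4: holds.

(c)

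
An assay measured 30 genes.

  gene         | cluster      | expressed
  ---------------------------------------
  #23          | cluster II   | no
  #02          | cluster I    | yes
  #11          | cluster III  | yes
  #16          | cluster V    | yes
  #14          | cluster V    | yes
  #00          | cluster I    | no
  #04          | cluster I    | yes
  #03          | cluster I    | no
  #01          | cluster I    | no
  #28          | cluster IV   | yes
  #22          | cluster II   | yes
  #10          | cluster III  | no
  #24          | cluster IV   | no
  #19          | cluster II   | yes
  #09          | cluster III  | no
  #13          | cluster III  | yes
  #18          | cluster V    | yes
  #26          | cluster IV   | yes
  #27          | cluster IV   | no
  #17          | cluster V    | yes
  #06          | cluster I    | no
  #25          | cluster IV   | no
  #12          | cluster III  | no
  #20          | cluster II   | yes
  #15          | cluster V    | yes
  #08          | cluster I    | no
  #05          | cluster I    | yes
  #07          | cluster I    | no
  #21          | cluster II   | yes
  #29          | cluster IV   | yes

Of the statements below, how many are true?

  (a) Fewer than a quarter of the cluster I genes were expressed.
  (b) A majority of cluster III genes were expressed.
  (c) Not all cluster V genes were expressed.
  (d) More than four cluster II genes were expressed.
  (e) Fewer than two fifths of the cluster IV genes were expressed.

(a) cluster I: |A| = 9, |A ∩ B| = 3; needs |A ∩ B| / |A| < 1/4 — false.
(b) cluster III: |A| = 5, |A ∩ B| = 2; needs |A ∩ B| > |A ∖ B| — false.
(c) cluster V: |A| = 5, |A ∩ B| = 5; needs A ⊄ B (|A ∖ B| ≥ 1) — false.
(d) cluster II: |A| = 5, |A ∩ B| = 4; needs |A ∩ B| > 4 — false.
(e) cluster IV: |A| = 6, |A ∩ B| = 3; needs |A ∩ B| / |A| < 2/5 — false.

0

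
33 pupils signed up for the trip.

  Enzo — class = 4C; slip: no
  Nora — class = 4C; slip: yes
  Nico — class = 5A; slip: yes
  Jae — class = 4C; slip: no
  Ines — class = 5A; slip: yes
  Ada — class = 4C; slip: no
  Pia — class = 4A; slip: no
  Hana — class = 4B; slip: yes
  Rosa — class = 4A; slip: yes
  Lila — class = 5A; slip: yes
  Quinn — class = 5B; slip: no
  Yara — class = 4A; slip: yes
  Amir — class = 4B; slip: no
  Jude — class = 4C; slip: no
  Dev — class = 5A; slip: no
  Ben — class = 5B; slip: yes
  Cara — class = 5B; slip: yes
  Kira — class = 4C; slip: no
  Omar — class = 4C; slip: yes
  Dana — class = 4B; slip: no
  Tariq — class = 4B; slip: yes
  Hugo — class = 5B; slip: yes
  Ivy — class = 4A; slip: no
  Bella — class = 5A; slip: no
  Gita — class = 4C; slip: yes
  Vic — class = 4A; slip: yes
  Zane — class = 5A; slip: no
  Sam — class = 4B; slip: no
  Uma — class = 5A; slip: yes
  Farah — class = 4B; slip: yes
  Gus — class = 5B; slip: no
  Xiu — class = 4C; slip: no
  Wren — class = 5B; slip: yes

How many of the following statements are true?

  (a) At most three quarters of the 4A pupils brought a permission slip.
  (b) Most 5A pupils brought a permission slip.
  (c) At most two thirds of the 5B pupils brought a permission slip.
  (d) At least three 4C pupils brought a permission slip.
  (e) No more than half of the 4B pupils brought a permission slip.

5

(a) 4A: |A| = 5, |A ∩ B| = 3; needs |A ∩ B| / |A| ≤ 3/4 — true.
(b) 5A: |A| = 7, |A ∩ B| = 4; needs |A ∩ B| > |A ∖ B| — true.
(c) 5B: |A| = 6, |A ∩ B| = 4; needs |A ∩ B| / |A| ≤ 2/3 — true.
(d) 4C: |A| = 9, |A ∩ B| = 3; needs |A ∩ B| ≥ 3 — true.
(e) 4B: |A| = 6, |A ∩ B| = 3; needs |A ∩ B| ≤ |A ∖ B| — true.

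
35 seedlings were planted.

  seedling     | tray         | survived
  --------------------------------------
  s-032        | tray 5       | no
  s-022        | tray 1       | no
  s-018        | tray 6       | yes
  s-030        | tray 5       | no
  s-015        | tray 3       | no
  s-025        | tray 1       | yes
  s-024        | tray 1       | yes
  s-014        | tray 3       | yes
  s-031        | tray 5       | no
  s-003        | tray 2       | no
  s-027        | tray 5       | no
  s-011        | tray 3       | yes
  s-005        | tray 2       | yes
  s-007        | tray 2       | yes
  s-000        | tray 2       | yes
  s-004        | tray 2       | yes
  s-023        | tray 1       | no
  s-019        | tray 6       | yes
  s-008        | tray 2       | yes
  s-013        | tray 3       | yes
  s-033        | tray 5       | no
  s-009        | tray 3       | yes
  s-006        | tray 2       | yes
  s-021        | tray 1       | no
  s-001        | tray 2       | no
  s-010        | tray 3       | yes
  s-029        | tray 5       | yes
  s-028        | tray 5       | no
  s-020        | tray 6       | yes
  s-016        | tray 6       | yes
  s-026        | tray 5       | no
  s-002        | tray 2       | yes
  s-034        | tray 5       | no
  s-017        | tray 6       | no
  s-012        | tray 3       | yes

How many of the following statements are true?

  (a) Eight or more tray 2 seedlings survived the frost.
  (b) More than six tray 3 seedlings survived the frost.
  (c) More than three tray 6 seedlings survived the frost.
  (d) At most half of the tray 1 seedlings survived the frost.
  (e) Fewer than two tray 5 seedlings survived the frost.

(a) tray 2: |A| = 9, |A ∩ B| = 7; needs |A ∩ B| ≥ 8 — false.
(b) tray 3: |A| = 7, |A ∩ B| = 6; needs |A ∩ B| > 6 — false.
(c) tray 6: |A| = 5, |A ∩ B| = 4; needs |A ∩ B| > 3 — true.
(d) tray 1: |A| = 5, |A ∩ B| = 2; needs |A ∩ B| ≤ |A ∖ B| — true.
(e) tray 5: |A| = 9, |A ∩ B| = 1; needs |A ∩ B| < 2 — true.

3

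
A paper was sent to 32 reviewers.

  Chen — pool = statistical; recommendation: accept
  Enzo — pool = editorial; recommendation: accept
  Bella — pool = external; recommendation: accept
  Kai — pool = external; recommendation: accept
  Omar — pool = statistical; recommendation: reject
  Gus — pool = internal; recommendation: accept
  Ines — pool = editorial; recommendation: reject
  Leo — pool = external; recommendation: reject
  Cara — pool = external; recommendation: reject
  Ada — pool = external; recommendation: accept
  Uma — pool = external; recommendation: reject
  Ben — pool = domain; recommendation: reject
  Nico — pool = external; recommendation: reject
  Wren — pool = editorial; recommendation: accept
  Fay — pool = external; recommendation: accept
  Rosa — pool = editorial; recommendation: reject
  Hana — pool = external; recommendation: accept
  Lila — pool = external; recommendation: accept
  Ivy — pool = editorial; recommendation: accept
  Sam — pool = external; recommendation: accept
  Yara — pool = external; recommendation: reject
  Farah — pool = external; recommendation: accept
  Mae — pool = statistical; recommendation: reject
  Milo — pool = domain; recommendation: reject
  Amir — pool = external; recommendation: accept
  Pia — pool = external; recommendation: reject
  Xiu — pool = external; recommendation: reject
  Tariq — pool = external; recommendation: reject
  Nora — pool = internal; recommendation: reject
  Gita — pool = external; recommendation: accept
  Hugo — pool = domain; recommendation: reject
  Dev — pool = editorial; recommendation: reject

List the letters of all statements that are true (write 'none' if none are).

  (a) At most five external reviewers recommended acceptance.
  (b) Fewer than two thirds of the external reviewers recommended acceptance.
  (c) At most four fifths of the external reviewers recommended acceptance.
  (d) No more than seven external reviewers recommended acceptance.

(b), (c)

|A| = 18, |A ∩ B| = 10, |A ∖ B| = 8.
(a) |A ∩ B| ≤ 5: fails.
(b) |A ∩ B| / |A| < 2/3: holds.
(c) |A ∩ B| / |A| ≤ 4/5: holds.
(d) |A ∩ B| ≤ 7: fails.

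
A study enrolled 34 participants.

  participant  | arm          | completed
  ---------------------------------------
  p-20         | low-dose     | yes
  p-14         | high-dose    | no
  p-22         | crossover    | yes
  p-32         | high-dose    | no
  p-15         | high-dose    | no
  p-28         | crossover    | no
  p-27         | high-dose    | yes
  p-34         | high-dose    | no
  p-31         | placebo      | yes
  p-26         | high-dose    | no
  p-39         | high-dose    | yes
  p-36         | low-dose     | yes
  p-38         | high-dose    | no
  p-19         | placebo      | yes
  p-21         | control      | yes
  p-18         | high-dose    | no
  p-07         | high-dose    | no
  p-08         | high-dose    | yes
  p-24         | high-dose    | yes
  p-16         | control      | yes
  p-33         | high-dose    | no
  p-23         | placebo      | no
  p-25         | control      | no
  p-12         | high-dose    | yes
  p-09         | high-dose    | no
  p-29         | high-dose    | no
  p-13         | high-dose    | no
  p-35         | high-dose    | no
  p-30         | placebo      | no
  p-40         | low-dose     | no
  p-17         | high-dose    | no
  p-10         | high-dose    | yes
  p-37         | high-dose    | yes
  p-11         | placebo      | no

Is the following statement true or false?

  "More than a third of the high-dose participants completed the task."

'More than a third of the high-dose participants completed the task' holds iff |A ∩ B| / |A| > 1/3.
|A| = 21, |A ∩ B| = 7, |A ∖ B| = 14.
|A ∩ B|/|A| = 7/21, so the statement is false.

False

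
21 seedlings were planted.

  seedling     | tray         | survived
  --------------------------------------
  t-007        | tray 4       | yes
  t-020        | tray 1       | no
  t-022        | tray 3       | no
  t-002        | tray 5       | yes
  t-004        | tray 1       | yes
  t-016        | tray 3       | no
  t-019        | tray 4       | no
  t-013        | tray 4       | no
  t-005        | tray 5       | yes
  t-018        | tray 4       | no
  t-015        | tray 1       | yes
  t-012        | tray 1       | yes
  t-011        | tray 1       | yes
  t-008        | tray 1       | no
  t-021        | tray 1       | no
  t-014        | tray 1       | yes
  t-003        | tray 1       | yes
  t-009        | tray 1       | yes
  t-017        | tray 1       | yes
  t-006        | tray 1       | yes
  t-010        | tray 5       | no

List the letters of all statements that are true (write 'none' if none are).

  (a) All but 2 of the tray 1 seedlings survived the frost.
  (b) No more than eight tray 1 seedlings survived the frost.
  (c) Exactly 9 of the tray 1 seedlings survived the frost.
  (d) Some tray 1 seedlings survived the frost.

|A| = 12, |A ∩ B| = 9, |A ∖ B| = 3.
(a) |A ∖ B| = 2: fails.
(b) |A ∩ B| ≤ 8: fails.
(c) |A ∩ B| = 9: holds.
(d) A ∩ B ≠ ∅ (|A ∩ B| ≥ 1): holds.

(c), (d)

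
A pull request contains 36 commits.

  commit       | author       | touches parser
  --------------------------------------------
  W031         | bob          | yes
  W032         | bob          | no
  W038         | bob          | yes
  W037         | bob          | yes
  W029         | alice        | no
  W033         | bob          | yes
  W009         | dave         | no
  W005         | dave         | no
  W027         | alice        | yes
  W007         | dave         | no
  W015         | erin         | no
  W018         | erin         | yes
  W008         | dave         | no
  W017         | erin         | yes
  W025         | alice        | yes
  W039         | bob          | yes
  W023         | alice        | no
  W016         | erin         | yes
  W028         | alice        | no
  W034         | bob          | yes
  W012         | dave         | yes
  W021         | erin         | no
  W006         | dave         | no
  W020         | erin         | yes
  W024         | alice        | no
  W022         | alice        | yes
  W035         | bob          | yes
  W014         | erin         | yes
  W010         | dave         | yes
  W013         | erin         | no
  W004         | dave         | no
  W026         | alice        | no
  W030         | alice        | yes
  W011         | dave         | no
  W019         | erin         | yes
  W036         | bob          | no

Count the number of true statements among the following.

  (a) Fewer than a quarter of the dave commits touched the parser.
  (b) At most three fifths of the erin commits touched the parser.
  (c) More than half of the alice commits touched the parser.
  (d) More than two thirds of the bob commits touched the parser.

(a) dave: |A| = 9, |A ∩ B| = 2; needs |A ∩ B| / |A| < 1/4 — true.
(b) erin: |A| = 9, |A ∩ B| = 6; needs |A ∩ B| / |A| ≤ 3/5 — false.
(c) alice: |A| = 9, |A ∩ B| = 4; needs |A ∩ B| > |A ∖ B| — false.
(d) bob: |A| = 9, |A ∩ B| = 7; needs |A ∩ B| / |A| > 2/3 — true.

2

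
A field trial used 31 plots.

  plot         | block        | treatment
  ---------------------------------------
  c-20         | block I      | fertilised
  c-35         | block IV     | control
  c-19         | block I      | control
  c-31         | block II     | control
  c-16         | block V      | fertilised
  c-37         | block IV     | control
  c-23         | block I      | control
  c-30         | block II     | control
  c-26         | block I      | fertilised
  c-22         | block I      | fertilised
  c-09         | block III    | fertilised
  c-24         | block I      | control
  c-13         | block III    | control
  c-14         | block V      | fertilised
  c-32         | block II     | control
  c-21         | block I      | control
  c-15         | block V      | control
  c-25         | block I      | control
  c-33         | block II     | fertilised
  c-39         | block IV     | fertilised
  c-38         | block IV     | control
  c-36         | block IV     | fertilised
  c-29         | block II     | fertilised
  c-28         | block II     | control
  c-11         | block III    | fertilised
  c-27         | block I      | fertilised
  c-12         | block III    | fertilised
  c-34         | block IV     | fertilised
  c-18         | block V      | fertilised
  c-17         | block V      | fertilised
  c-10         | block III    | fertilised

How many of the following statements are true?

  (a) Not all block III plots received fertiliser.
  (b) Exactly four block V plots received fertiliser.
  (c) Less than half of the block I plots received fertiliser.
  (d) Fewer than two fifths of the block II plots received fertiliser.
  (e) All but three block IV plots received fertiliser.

(a) block III: |A| = 5, |A ∩ B| = 4; needs A ⊄ B (|A ∖ B| ≥ 1) — true.
(b) block V: |A| = 5, |A ∩ B| = 4; needs |A ∩ B| = 4 — true.
(c) block I: |A| = 9, |A ∩ B| = 4; needs |A ∩ B| < |A ∖ B| — true.
(d) block II: |A| = 6, |A ∩ B| = 2; needs |A ∩ B| / |A| < 2/5 — true.
(e) block IV: |A| = 6, |A ∩ B| = 3; needs |A ∖ B| = 3 — true.

5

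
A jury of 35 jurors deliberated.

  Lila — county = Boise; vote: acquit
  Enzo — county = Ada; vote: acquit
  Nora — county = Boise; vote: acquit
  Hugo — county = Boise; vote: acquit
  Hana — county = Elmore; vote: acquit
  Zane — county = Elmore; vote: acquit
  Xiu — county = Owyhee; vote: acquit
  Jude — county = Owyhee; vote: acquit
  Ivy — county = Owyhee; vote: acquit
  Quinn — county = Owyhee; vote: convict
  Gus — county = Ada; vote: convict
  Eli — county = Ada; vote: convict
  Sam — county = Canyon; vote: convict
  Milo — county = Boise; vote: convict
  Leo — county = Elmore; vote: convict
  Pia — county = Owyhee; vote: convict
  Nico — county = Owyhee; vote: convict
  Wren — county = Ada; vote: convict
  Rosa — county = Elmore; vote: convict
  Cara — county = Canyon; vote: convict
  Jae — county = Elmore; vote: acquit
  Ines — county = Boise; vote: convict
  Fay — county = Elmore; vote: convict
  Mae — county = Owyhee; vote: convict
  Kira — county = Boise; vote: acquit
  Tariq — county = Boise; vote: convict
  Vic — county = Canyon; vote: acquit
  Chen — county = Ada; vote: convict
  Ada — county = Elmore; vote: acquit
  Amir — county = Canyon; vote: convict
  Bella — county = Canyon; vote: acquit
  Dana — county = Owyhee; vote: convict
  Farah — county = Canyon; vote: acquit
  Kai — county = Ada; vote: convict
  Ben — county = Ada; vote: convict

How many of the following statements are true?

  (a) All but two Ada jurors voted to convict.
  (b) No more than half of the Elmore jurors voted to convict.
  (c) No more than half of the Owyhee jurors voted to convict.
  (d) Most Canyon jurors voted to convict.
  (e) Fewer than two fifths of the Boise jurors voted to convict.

1

(a) Ada: |A| = 7, |A ∩ B| = 6; needs |A ∖ B| = 2 — false.
(b) Elmore: |A| = 7, |A ∩ B| = 3; needs |A ∩ B| ≤ |A ∖ B| — true.
(c) Owyhee: |A| = 8, |A ∩ B| = 5; needs |A ∩ B| ≤ |A ∖ B| — false.
(d) Canyon: |A| = 6, |A ∩ B| = 3; needs |A ∩ B| > |A ∖ B| — false.
(e) Boise: |A| = 7, |A ∩ B| = 3; needs |A ∩ B| / |A| < 2/5 — false.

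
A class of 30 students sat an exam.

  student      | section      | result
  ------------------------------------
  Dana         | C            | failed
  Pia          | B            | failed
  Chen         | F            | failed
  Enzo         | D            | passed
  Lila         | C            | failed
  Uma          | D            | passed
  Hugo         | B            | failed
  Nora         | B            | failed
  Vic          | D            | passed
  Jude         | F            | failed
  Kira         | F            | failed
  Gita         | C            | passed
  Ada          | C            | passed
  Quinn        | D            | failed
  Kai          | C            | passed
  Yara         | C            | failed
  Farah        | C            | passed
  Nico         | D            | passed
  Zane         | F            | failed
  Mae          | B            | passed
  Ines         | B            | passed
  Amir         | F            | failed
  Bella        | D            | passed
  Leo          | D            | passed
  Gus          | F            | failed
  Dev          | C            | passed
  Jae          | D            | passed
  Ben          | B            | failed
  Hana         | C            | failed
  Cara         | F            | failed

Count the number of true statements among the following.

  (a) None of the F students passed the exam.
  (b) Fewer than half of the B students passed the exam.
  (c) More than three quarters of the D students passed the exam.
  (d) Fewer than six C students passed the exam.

(a) F: |A| = 7, |A ∩ B| = 0; needs A ∩ B = ∅ (|A ∩ B| = 0) — true.
(b) B: |A| = 6, |A ∩ B| = 2; needs |A ∩ B| < |A ∖ B| — true.
(c) D: |A| = 8, |A ∩ B| = 7; needs |A ∩ B| / |A| > 3/4 — true.
(d) C: |A| = 9, |A ∩ B| = 5; needs |A ∩ B| < 6 — true.

4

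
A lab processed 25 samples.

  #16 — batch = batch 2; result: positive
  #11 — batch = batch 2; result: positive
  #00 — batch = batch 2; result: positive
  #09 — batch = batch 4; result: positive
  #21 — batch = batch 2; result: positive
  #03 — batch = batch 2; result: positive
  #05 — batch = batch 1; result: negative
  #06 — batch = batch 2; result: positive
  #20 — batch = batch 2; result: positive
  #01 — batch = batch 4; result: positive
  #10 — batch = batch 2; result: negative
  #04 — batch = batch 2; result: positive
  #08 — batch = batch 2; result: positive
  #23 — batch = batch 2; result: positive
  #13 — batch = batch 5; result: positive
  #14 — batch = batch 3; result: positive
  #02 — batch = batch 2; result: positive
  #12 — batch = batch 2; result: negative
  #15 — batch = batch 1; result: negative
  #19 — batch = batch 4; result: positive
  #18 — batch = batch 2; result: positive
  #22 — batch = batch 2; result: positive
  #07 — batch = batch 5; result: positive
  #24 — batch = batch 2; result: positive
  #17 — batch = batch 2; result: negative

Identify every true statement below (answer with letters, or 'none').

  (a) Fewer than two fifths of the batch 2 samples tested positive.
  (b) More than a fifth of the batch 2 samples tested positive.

|A| = 17, |A ∩ B| = 14, |A ∖ B| = 3.
(a) |A ∩ B| / |A| < 2/5: fails.
(b) |A ∩ B| / |A| > 1/5: holds.

(b)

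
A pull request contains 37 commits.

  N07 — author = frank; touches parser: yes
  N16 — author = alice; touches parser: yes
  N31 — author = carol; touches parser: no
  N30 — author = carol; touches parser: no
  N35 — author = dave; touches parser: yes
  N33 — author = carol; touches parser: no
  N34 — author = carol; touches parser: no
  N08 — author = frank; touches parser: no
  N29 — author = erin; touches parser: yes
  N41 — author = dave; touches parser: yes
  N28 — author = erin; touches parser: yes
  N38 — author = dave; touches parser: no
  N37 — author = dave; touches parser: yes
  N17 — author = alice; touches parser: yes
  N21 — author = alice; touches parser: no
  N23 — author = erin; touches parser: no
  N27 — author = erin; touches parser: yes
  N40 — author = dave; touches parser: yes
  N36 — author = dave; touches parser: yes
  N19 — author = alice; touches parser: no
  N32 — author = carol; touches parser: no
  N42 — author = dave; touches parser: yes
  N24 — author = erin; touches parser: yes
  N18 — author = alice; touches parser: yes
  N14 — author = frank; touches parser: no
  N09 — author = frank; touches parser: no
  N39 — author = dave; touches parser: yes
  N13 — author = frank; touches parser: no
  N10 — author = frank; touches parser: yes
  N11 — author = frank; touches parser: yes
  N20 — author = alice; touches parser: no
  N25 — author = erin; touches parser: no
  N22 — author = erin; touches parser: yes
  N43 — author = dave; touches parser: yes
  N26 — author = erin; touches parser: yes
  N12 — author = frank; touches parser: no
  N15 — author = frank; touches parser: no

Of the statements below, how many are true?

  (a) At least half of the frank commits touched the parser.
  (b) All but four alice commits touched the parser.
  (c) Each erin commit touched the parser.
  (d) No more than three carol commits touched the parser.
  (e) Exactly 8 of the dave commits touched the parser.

(a) frank: |A| = 9, |A ∩ B| = 3; needs |A ∩ B| ≥ |A ∖ B| — false.
(b) alice: |A| = 6, |A ∩ B| = 3; needs |A ∖ B| = 4 — false.
(c) erin: |A| = 8, |A ∩ B| = 6; needs A ⊆ B, i.e. every element of A is in B (|A ∖ B| = 0) — false.
(d) carol: |A| = 5, |A ∩ B| = 0; needs |A ∩ B| ≤ 3 — true.
(e) dave: |A| = 9, |A ∩ B| = 8; needs |A ∩ B| = 8 — true.

2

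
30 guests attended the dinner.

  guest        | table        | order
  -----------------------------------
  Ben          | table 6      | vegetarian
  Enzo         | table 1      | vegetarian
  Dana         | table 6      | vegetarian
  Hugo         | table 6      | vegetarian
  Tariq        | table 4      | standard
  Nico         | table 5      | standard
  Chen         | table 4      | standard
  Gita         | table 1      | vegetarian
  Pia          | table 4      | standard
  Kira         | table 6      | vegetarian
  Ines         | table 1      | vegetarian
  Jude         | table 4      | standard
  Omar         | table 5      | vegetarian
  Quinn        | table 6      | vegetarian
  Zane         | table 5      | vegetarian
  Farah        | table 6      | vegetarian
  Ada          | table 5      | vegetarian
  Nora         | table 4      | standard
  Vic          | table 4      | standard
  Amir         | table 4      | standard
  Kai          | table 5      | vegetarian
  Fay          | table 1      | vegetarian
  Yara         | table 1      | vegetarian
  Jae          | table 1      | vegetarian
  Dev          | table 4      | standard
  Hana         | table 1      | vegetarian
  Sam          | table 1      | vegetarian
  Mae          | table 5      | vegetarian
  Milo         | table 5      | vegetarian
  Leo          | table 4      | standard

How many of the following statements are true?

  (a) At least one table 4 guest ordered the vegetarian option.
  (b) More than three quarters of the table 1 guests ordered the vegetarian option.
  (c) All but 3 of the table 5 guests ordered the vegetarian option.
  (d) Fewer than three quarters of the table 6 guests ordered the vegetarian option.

(a) table 4: |A| = 9, |A ∩ B| = 0; needs A ∩ B ≠ ∅ (|A ∩ B| ≥ 1) — false.
(b) table 1: |A| = 8, |A ∩ B| = 8; needs |A ∩ B| / |A| > 3/4 — true.
(c) table 5: |A| = 7, |A ∩ B| = 6; needs |A ∖ B| = 3 — false.
(d) table 6: |A| = 6, |A ∩ B| = 6; needs |A ∩ B| / |A| < 3/4 — false.

1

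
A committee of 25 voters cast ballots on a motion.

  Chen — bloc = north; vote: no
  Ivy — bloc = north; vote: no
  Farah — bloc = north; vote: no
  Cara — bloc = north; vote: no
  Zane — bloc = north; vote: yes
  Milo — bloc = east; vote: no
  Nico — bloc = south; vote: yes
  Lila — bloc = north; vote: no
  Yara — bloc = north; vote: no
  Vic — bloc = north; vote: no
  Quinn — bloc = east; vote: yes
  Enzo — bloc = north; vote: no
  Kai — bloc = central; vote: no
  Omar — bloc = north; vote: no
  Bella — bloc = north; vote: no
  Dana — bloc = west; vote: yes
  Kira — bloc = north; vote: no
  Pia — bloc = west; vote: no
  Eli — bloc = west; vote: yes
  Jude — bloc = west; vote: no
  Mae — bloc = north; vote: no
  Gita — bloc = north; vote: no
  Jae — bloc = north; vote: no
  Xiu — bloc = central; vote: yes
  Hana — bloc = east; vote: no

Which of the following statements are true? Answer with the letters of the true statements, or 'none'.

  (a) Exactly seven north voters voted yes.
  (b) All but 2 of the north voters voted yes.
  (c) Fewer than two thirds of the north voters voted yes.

|A| = 15, |A ∩ B| = 1, |A ∖ B| = 14.
(a) |A ∩ B| = 7: fails.
(b) |A ∖ B| = 2: fails.
(c) |A ∩ B| / |A| < 2/3: holds.

(c)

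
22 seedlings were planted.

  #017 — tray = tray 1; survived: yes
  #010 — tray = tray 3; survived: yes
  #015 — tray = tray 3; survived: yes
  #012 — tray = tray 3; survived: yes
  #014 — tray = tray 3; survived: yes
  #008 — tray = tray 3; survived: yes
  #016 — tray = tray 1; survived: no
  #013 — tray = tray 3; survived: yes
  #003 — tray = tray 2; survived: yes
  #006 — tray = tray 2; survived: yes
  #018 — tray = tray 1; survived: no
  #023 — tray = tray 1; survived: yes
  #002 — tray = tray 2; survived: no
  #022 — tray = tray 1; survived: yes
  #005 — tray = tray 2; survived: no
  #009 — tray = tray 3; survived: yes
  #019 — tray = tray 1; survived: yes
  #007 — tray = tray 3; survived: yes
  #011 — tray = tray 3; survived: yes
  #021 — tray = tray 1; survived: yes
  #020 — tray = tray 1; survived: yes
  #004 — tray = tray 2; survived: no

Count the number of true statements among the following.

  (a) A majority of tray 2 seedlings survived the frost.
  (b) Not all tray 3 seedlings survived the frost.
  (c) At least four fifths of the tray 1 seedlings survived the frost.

0

(a) tray 2: |A| = 5, |A ∩ B| = 2; needs |A ∩ B| > |A ∖ B| — false.
(b) tray 3: |A| = 9, |A ∩ B| = 9; needs A ⊄ B (|A ∖ B| ≥ 1) — false.
(c) tray 1: |A| = 8, |A ∩ B| = 6; needs |A ∩ B| / |A| ≥ 4/5 — false.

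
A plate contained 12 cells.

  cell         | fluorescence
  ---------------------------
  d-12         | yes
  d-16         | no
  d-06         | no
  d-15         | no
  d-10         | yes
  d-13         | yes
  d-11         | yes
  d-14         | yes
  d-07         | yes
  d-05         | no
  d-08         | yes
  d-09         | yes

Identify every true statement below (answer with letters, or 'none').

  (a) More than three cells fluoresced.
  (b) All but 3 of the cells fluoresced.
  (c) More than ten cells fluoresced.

|A| = 12, |A ∩ B| = 8, |A ∖ B| = 4.
(a) |A ∩ B| > 3: holds.
(b) |A ∖ B| = 3: fails.
(c) |A ∩ B| > 10: fails.

(a)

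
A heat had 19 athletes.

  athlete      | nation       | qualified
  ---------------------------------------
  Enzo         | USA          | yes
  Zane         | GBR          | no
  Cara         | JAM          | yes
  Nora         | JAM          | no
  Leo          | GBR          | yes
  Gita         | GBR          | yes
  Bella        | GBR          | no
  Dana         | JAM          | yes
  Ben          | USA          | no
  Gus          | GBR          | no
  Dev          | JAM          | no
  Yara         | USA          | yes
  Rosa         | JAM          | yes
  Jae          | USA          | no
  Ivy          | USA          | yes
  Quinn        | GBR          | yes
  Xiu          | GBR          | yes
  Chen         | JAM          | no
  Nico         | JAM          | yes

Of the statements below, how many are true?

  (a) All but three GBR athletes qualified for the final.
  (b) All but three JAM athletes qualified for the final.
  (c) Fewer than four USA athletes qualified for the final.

(a) GBR: |A| = 7, |A ∩ B| = 4; needs |A ∖ B| = 3 — true.
(b) JAM: |A| = 7, |A ∩ B| = 4; needs |A ∖ B| = 3 — true.
(c) USA: |A| = 5, |A ∩ B| = 3; needs |A ∩ B| < 4 — true.

3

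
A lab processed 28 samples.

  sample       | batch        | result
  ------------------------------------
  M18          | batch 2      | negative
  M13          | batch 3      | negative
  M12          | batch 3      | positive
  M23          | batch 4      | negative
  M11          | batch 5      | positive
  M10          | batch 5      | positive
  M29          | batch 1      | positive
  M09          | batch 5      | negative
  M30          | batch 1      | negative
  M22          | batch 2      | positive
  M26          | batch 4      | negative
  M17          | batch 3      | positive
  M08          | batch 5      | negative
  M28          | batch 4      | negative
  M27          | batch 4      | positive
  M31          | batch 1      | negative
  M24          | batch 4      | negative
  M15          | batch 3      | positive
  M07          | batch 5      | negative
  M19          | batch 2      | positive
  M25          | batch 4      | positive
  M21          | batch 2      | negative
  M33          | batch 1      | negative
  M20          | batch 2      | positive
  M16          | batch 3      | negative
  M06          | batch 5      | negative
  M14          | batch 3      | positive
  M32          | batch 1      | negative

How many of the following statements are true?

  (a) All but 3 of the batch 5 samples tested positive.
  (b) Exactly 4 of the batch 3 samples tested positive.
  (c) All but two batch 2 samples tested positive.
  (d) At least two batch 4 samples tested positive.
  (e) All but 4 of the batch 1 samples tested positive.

(a) batch 5: |A| = 6, |A ∩ B| = 2; needs |A ∖ B| = 3 — false.
(b) batch 3: |A| = 6, |A ∩ B| = 4; needs |A ∩ B| = 4 — true.
(c) batch 2: |A| = 5, |A ∩ B| = 3; needs |A ∖ B| = 2 — true.
(d) batch 4: |A| = 6, |A ∩ B| = 2; needs |A ∩ B| ≥ 2 — true.
(e) batch 1: |A| = 5, |A ∩ B| = 1; needs |A ∖ B| = 4 — true.

4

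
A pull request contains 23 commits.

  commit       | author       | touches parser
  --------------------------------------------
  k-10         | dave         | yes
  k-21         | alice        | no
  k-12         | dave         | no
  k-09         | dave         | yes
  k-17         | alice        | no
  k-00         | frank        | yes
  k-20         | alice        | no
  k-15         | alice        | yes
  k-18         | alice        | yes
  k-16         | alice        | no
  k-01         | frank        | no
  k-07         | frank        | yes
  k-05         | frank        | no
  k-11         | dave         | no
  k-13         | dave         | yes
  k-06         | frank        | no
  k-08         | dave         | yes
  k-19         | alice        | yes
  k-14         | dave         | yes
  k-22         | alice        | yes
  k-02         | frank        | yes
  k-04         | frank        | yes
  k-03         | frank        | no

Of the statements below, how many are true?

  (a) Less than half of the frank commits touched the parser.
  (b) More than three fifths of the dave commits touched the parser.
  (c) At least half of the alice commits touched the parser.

(a) frank: |A| = 8, |A ∩ B| = 4; needs |A ∩ B| < |A ∖ B| — false.
(b) dave: |A| = 7, |A ∩ B| = 5; needs |A ∩ B| / |A| > 3/5 — true.
(c) alice: |A| = 8, |A ∩ B| = 4; needs |A ∩ B| ≥ |A ∖ B| — true.

2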